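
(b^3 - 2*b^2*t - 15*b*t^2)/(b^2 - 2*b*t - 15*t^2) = b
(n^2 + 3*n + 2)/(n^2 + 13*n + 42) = (n^2 + 3*n + 2)/(n^2 + 13*n + 42)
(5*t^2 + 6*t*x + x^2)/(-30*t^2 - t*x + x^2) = (t + x)/(-6*t + x)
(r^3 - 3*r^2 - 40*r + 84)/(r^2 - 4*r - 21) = (r^2 + 4*r - 12)/(r + 3)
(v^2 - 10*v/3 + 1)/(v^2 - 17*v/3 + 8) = (3*v - 1)/(3*v - 8)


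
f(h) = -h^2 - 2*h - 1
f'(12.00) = -26.00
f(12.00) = -169.00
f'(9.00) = -20.00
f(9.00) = -100.00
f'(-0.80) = -0.40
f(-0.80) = -0.04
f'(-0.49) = -1.02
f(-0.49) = -0.26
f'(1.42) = -4.84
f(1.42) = -5.86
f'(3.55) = -9.10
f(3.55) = -20.70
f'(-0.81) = -0.38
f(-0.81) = -0.04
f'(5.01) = -12.02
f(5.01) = -36.12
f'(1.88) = -5.76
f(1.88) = -8.29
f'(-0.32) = -1.36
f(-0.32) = -0.46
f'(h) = -2*h - 2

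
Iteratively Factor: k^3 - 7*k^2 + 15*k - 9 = (k - 3)*(k^2 - 4*k + 3) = (k - 3)^2*(k - 1)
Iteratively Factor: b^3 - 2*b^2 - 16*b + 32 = (b + 4)*(b^2 - 6*b + 8) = (b - 4)*(b + 4)*(b - 2)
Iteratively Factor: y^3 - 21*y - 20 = (y - 5)*(y^2 + 5*y + 4) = (y - 5)*(y + 4)*(y + 1)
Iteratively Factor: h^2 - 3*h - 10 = (h - 5)*(h + 2)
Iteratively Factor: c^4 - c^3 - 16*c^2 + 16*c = (c - 1)*(c^3 - 16*c) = c*(c - 1)*(c^2 - 16) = c*(c - 1)*(c + 4)*(c - 4)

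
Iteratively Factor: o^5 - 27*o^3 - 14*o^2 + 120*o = (o - 2)*(o^4 + 2*o^3 - 23*o^2 - 60*o) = o*(o - 2)*(o^3 + 2*o^2 - 23*o - 60) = o*(o - 2)*(o + 4)*(o^2 - 2*o - 15) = o*(o - 5)*(o - 2)*(o + 4)*(o + 3)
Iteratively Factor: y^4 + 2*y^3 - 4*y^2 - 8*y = (y - 2)*(y^3 + 4*y^2 + 4*y) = (y - 2)*(y + 2)*(y^2 + 2*y) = (y - 2)*(y + 2)^2*(y)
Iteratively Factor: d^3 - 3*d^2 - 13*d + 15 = (d - 1)*(d^2 - 2*d - 15) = (d - 1)*(d + 3)*(d - 5)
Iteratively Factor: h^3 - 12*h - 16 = (h - 4)*(h^2 + 4*h + 4) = (h - 4)*(h + 2)*(h + 2)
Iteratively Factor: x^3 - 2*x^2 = (x)*(x^2 - 2*x) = x^2*(x - 2)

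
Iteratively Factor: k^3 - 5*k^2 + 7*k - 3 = (k - 3)*(k^2 - 2*k + 1) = (k - 3)*(k - 1)*(k - 1)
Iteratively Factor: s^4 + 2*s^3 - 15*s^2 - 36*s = (s + 3)*(s^3 - s^2 - 12*s) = s*(s + 3)*(s^2 - s - 12) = s*(s + 3)^2*(s - 4)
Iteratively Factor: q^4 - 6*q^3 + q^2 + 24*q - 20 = (q - 1)*(q^3 - 5*q^2 - 4*q + 20) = (q - 1)*(q + 2)*(q^2 - 7*q + 10) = (q - 5)*(q - 1)*(q + 2)*(q - 2)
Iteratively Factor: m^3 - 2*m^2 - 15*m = (m + 3)*(m^2 - 5*m) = m*(m + 3)*(m - 5)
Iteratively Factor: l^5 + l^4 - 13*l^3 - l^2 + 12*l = (l + 4)*(l^4 - 3*l^3 - l^2 + 3*l) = (l + 1)*(l + 4)*(l^3 - 4*l^2 + 3*l) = (l - 3)*(l + 1)*(l + 4)*(l^2 - l) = (l - 3)*(l - 1)*(l + 1)*(l + 4)*(l)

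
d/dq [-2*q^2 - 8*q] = -4*q - 8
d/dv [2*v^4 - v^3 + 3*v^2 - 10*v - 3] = 8*v^3 - 3*v^2 + 6*v - 10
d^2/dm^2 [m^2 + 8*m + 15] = 2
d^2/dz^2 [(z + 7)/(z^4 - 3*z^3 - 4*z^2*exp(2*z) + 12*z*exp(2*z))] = 2*(z*(z^3 - 3*z^2 - 4*z*exp(2*z) + 12*exp(2*z))*(-4*z^3 + 8*z^2*exp(2*z) + 9*z^2 - 16*z*exp(2*z) - (z + 7)*(-8*z^2*exp(2*z) + 6*z^2 + 8*z*exp(2*z) - 9*z + 20*exp(2*z)) - 12*exp(2*z)) + (z + 7)*(4*z^3 - 8*z^2*exp(2*z) - 9*z^2 + 16*z*exp(2*z) + 12*exp(2*z))^2)/(z^3*(z^3 - 3*z^2 - 4*z*exp(2*z) + 12*exp(2*z))^3)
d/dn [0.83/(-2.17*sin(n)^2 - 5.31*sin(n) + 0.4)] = (3.6022*sin(n) + 4.4073)*cos(n)/(2.17*sin(n)^2 + 5.31*sin(n) - 0.4)^2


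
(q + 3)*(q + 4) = q^2 + 7*q + 12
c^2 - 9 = (c - 3)*(c + 3)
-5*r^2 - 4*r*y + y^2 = (-5*r + y)*(r + y)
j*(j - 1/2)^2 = j^3 - j^2 + j/4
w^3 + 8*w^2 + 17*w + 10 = (w + 1)*(w + 2)*(w + 5)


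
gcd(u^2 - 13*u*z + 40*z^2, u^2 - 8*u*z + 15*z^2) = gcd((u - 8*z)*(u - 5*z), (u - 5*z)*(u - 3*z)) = -u + 5*z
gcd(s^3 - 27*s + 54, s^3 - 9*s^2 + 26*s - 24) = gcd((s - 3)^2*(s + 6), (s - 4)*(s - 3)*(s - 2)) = s - 3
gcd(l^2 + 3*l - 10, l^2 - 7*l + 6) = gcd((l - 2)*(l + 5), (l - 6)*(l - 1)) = 1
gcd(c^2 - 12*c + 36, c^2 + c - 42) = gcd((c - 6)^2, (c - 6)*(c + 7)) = c - 6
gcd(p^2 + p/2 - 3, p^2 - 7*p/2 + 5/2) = 1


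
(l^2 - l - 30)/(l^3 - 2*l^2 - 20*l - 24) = (l + 5)/(l^2 + 4*l + 4)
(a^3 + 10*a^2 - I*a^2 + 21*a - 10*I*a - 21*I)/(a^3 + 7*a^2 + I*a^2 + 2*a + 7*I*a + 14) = (a + 3)/(a + 2*I)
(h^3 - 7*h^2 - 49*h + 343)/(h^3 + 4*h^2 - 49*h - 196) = (h - 7)/(h + 4)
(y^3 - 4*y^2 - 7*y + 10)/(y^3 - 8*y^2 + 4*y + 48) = (y^2 - 6*y + 5)/(y^2 - 10*y + 24)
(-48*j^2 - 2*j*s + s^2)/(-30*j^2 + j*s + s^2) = (-8*j + s)/(-5*j + s)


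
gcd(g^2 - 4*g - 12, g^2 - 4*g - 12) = g^2 - 4*g - 12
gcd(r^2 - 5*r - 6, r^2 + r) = r + 1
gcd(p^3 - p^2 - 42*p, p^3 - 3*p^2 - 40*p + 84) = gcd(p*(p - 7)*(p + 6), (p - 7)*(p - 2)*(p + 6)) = p^2 - p - 42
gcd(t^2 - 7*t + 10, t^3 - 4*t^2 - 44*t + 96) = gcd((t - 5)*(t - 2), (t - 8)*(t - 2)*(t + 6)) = t - 2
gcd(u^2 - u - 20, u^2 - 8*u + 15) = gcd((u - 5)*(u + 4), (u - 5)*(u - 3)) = u - 5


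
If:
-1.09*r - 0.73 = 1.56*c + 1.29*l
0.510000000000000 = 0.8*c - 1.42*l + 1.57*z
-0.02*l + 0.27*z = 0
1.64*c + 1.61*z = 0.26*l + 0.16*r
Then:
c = -0.05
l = -0.42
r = -0.11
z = -0.03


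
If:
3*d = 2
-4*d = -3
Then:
No Solution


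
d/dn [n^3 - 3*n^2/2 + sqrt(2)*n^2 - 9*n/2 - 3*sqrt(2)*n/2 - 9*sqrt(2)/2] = 3*n^2 - 3*n + 2*sqrt(2)*n - 9/2 - 3*sqrt(2)/2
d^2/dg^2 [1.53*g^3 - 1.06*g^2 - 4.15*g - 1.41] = 9.18*g - 2.12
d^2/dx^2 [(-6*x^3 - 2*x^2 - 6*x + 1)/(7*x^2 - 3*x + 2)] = 2*(-306*x^3 + 339*x^2 + 117*x - 49)/(343*x^6 - 441*x^5 + 483*x^4 - 279*x^3 + 138*x^2 - 36*x + 8)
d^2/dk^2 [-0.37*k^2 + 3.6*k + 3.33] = -0.740000000000000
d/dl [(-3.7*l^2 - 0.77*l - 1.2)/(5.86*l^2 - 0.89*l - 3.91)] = (7.8052*l^2 + 42.998*l + 1.9427)/(34.3396*l^4 - 10.4308*l^3 - 45.0331*l^2 + 6.9598*l + 15.2881)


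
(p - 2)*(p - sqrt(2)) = p^2 - 2*p - sqrt(2)*p + 2*sqrt(2)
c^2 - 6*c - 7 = (c - 7)*(c + 1)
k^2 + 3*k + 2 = (k + 1)*(k + 2)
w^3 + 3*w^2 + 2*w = w*(w + 1)*(w + 2)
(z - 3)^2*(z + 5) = z^3 - z^2 - 21*z + 45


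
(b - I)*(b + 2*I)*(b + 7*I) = b^3 + 8*I*b^2 - 5*b + 14*I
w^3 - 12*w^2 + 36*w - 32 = (w - 8)*(w - 2)^2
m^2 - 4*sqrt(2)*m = m*(m - 4*sqrt(2))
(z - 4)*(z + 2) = z^2 - 2*z - 8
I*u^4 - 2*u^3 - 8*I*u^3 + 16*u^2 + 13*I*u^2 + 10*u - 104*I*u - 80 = (u - 8)*(u - 2*I)*(u + 5*I)*(I*u + 1)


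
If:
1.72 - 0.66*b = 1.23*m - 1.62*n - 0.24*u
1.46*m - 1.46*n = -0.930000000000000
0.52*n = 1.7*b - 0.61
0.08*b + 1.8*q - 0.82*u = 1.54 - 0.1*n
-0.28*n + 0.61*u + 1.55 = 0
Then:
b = -1.34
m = -6.19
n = -5.55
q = -1.10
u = -5.09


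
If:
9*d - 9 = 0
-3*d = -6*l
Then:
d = 1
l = 1/2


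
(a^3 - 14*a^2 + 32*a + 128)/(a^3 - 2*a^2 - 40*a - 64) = (a - 8)/(a + 4)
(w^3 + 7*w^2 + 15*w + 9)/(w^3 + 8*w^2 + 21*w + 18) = (w + 1)/(w + 2)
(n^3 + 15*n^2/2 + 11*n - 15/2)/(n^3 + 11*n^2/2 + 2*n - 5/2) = (n + 3)/(n + 1)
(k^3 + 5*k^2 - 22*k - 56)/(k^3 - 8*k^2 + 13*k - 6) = (k^3 + 5*k^2 - 22*k - 56)/(k^3 - 8*k^2 + 13*k - 6)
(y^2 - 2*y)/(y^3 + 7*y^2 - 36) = y/(y^2 + 9*y + 18)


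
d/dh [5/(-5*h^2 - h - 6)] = 5*(10*h + 1)/(5*h^2 + h + 6)^2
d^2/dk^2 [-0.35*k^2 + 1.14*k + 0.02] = -0.700000000000000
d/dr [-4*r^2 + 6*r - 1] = 6 - 8*r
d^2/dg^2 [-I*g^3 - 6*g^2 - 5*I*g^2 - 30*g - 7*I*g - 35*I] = -6*I*g - 12 - 10*I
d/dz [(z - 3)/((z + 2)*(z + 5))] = (-z^2 + 6*z + 31)/(z^4 + 14*z^3 + 69*z^2 + 140*z + 100)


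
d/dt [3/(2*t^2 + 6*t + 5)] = 6*(-2*t - 3)/(2*t^2 + 6*t + 5)^2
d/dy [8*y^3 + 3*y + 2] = 24*y^2 + 3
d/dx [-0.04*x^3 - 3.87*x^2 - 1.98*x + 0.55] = -0.12*x^2 - 7.74*x - 1.98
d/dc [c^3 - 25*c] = 3*c^2 - 25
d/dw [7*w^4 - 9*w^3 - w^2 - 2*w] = 28*w^3 - 27*w^2 - 2*w - 2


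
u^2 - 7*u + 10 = (u - 5)*(u - 2)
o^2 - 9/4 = (o - 3/2)*(o + 3/2)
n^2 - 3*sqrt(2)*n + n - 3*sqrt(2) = (n + 1)*(n - 3*sqrt(2))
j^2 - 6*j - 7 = (j - 7)*(j + 1)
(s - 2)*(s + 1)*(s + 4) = s^3 + 3*s^2 - 6*s - 8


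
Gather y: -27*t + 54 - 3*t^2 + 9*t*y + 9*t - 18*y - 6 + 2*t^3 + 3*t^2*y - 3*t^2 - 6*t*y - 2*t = 2*t^3 - 6*t^2 - 20*t + y*(3*t^2 + 3*t - 18) + 48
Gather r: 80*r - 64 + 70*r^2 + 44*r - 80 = 70*r^2 + 124*r - 144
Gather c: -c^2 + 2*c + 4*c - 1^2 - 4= -c^2 + 6*c - 5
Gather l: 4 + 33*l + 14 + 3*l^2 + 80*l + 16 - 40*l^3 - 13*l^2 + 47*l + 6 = -40*l^3 - 10*l^2 + 160*l + 40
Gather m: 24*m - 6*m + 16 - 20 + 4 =18*m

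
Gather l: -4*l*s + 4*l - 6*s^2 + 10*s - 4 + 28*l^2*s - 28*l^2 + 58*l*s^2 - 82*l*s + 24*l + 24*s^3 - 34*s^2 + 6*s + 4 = l^2*(28*s - 28) + l*(58*s^2 - 86*s + 28) + 24*s^3 - 40*s^2 + 16*s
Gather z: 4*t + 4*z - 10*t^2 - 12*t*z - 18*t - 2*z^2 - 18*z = -10*t^2 - 14*t - 2*z^2 + z*(-12*t - 14)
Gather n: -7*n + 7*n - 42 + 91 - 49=0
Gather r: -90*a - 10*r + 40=-90*a - 10*r + 40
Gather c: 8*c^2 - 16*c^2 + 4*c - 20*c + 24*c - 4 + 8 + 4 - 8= -8*c^2 + 8*c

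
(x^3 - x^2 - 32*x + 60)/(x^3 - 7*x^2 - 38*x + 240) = (x - 2)/(x - 8)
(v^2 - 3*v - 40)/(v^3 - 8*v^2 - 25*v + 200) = 1/(v - 5)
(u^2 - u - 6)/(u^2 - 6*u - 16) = (u - 3)/(u - 8)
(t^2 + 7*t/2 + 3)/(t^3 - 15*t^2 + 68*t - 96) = (t^2 + 7*t/2 + 3)/(t^3 - 15*t^2 + 68*t - 96)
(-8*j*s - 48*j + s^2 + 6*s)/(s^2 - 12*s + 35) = (-8*j*s - 48*j + s^2 + 6*s)/(s^2 - 12*s + 35)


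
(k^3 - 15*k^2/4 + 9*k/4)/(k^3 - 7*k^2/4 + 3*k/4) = (k - 3)/(k - 1)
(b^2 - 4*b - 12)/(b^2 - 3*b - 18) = (b + 2)/(b + 3)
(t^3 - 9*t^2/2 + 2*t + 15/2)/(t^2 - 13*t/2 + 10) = (t^2 - 2*t - 3)/(t - 4)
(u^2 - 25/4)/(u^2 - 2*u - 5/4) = (2*u + 5)/(2*u + 1)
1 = 1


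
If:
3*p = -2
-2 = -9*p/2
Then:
No Solution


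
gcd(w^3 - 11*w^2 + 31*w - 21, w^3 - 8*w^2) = 1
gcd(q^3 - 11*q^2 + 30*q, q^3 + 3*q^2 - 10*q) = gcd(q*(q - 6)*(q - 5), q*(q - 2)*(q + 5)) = q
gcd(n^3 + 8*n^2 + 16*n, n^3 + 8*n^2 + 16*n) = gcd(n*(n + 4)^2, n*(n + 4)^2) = n^3 + 8*n^2 + 16*n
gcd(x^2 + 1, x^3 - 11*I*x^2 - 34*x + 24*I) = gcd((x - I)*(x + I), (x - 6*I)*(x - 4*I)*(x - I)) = x - I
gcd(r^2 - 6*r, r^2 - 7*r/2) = r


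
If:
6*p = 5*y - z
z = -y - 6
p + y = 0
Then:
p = 1/2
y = -1/2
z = -11/2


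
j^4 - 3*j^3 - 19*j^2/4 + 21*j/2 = j*(j - 7/2)*(j - 3/2)*(j + 2)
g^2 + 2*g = g*(g + 2)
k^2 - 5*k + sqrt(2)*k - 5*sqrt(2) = (k - 5)*(k + sqrt(2))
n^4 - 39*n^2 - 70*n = n*(n - 7)*(n + 2)*(n + 5)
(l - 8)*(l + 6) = l^2 - 2*l - 48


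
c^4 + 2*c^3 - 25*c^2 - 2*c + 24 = (c - 4)*(c - 1)*(c + 1)*(c + 6)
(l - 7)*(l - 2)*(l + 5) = l^3 - 4*l^2 - 31*l + 70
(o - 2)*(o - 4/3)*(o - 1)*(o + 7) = o^4 + 8*o^3/3 - 73*o^2/3 + 118*o/3 - 56/3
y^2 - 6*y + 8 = (y - 4)*(y - 2)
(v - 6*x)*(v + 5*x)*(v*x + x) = v^3*x - v^2*x^2 + v^2*x - 30*v*x^3 - v*x^2 - 30*x^3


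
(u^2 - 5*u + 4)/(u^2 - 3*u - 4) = (u - 1)/(u + 1)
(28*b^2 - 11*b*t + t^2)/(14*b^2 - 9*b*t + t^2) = (-4*b + t)/(-2*b + t)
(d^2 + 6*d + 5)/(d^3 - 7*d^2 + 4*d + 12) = (d + 5)/(d^2 - 8*d + 12)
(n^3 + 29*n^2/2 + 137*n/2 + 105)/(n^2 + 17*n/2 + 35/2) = n + 6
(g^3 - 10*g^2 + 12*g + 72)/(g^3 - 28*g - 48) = (g - 6)/(g + 4)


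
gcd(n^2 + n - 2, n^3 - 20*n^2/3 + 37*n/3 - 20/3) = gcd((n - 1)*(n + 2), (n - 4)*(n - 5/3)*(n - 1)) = n - 1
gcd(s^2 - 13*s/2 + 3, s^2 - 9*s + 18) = s - 6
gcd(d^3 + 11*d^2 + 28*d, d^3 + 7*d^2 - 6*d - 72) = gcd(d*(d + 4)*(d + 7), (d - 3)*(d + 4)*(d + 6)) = d + 4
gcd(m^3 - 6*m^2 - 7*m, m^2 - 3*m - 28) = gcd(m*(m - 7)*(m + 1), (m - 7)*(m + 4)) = m - 7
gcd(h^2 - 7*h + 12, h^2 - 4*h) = h - 4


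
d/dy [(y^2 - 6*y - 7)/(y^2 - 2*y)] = 2*(2*y^2 + 7*y - 7)/(y^2*(y^2 - 4*y + 4))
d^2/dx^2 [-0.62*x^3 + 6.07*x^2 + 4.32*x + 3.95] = 12.14 - 3.72*x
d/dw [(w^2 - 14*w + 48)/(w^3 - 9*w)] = (-w^4 + 28*w^3 - 153*w^2 + 432)/(w^2*(w^4 - 18*w^2 + 81))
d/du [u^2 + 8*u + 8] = 2*u + 8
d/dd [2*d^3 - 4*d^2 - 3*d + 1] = 6*d^2 - 8*d - 3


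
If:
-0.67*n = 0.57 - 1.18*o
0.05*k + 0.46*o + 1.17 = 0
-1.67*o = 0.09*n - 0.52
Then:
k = -26.40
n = -0.28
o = 0.33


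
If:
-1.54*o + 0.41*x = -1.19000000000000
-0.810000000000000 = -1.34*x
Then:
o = 0.93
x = 0.60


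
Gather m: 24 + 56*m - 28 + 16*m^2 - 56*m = 16*m^2 - 4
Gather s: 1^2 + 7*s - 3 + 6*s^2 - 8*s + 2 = 6*s^2 - s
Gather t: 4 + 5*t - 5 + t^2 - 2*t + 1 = t^2 + 3*t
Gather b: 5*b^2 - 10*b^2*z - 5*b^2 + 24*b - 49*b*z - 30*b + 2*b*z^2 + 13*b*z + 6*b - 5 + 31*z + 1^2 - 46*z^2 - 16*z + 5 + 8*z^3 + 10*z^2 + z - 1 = -10*b^2*z + b*(2*z^2 - 36*z) + 8*z^3 - 36*z^2 + 16*z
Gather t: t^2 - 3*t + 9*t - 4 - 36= t^2 + 6*t - 40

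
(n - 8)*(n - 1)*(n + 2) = n^3 - 7*n^2 - 10*n + 16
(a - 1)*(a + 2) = a^2 + a - 2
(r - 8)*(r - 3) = r^2 - 11*r + 24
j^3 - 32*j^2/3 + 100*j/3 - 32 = (j - 6)*(j - 8/3)*(j - 2)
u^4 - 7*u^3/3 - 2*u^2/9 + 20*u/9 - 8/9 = (u - 2)*(u - 2/3)^2*(u + 1)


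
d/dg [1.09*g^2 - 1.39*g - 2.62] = 2.18*g - 1.39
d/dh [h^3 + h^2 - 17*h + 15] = 3*h^2 + 2*h - 17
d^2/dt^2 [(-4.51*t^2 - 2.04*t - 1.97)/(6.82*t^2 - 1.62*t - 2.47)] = (-289.42716*t^3 - 1005.613092*t^2 - 75.595608*t - 115.415418)/(317.214568*t^6 - 226.050264*t^5 - 290.96166*t^4 + 159.48576*t^3 + 105.37761*t^2 - 29.650374*t - 15.069223)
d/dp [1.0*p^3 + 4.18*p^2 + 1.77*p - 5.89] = 3.0*p^2 + 8.36*p + 1.77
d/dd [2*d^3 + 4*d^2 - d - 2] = 6*d^2 + 8*d - 1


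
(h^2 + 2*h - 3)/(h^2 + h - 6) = (h - 1)/(h - 2)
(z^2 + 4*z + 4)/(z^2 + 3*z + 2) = (z + 2)/(z + 1)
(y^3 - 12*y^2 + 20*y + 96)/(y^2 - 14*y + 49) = (y^3 - 12*y^2 + 20*y + 96)/(y^2 - 14*y + 49)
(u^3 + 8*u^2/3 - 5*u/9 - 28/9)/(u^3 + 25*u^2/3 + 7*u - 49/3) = (u + 4/3)/(u + 7)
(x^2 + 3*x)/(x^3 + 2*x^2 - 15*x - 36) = x/(x^2 - x - 12)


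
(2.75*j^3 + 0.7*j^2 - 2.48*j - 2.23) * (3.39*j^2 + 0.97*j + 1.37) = 9.3225*j^5 + 5.0405*j^4 - 3.9607*j^3 - 9.0063*j^2 - 5.5607*j - 3.0551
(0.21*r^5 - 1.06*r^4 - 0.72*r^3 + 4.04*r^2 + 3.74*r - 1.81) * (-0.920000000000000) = -0.1932*r^5 + 0.9752*r^4 + 0.6624*r^3 - 3.7168*r^2 - 3.4408*r + 1.6652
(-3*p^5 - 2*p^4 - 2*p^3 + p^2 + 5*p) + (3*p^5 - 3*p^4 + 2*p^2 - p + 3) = -5*p^4 - 2*p^3 + 3*p^2 + 4*p + 3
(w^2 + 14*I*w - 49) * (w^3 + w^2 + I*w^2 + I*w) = w^5 + w^4 + 15*I*w^4 - 63*w^3 + 15*I*w^3 - 63*w^2 - 49*I*w^2 - 49*I*w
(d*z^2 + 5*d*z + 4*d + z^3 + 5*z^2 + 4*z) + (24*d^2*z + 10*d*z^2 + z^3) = 24*d^2*z + 11*d*z^2 + 5*d*z + 4*d + 2*z^3 + 5*z^2 + 4*z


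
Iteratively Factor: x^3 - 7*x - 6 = (x + 1)*(x^2 - x - 6) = (x - 3)*(x + 1)*(x + 2)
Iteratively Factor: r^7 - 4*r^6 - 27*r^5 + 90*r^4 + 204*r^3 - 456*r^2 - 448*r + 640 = (r - 2)*(r^6 - 2*r^5 - 31*r^4 + 28*r^3 + 260*r^2 + 64*r - 320) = (r - 2)*(r + 2)*(r^5 - 4*r^4 - 23*r^3 + 74*r^2 + 112*r - 160) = (r - 4)*(r - 2)*(r + 2)*(r^4 - 23*r^2 - 18*r + 40) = (r - 4)*(r - 2)*(r - 1)*(r + 2)*(r^3 + r^2 - 22*r - 40) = (r - 5)*(r - 4)*(r - 2)*(r - 1)*(r + 2)*(r^2 + 6*r + 8) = (r - 5)*(r - 4)*(r - 2)*(r - 1)*(r + 2)*(r + 4)*(r + 2)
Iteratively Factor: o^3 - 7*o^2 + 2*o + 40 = (o + 2)*(o^2 - 9*o + 20) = (o - 4)*(o + 2)*(o - 5)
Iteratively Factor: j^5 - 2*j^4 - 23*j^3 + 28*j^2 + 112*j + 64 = (j + 1)*(j^4 - 3*j^3 - 20*j^2 + 48*j + 64) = (j - 4)*(j + 1)*(j^3 + j^2 - 16*j - 16) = (j - 4)^2*(j + 1)*(j^2 + 5*j + 4) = (j - 4)^2*(j + 1)*(j + 4)*(j + 1)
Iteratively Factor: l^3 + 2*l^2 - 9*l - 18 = (l + 2)*(l^2 - 9) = (l + 2)*(l + 3)*(l - 3)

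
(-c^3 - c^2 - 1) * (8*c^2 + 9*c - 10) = -8*c^5 - 17*c^4 + c^3 + 2*c^2 - 9*c + 10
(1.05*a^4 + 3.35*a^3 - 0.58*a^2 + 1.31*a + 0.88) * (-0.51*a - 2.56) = -0.5355*a^5 - 4.3965*a^4 - 8.2802*a^3 + 0.8167*a^2 - 3.8024*a - 2.2528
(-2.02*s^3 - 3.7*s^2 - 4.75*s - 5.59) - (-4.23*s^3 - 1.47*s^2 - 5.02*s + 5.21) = 2.21*s^3 - 2.23*s^2 + 0.27*s - 10.8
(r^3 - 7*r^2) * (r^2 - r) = r^5 - 8*r^4 + 7*r^3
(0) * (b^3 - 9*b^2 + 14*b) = 0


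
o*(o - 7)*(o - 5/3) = o^3 - 26*o^2/3 + 35*o/3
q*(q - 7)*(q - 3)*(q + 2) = q^4 - 8*q^3 + q^2 + 42*q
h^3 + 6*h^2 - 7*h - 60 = (h - 3)*(h + 4)*(h + 5)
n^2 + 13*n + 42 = (n + 6)*(n + 7)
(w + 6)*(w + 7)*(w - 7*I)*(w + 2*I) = w^4 + 13*w^3 - 5*I*w^3 + 56*w^2 - 65*I*w^2 + 182*w - 210*I*w + 588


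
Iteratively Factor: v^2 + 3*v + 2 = (v + 2)*(v + 1)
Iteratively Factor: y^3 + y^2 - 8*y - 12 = (y + 2)*(y^2 - y - 6) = (y - 3)*(y + 2)*(y + 2)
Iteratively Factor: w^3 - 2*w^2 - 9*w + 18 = (w + 3)*(w^2 - 5*w + 6) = (w - 3)*(w + 3)*(w - 2)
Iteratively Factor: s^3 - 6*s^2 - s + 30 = (s - 3)*(s^2 - 3*s - 10) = (s - 5)*(s - 3)*(s + 2)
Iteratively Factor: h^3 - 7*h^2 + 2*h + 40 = (h - 5)*(h^2 - 2*h - 8) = (h - 5)*(h + 2)*(h - 4)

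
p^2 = p^2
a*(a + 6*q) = a^2 + 6*a*q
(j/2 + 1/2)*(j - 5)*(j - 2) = j^3/2 - 3*j^2 + 3*j/2 + 5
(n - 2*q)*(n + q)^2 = n^3 - 3*n*q^2 - 2*q^3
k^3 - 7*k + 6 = (k - 2)*(k - 1)*(k + 3)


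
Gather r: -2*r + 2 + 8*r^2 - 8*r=8*r^2 - 10*r + 2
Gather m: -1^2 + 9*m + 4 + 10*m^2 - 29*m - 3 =10*m^2 - 20*m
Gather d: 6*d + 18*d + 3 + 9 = 24*d + 12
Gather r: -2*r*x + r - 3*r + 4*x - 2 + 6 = r*(-2*x - 2) + 4*x + 4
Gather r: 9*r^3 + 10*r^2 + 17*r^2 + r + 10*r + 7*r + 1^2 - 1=9*r^3 + 27*r^2 + 18*r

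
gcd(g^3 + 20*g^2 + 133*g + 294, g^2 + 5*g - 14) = g + 7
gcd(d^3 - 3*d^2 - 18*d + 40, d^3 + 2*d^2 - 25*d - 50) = d - 5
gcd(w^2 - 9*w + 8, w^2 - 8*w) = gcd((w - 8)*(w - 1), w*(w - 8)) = w - 8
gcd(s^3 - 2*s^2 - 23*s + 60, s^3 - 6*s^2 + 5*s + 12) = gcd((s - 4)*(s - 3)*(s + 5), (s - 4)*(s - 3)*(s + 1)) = s^2 - 7*s + 12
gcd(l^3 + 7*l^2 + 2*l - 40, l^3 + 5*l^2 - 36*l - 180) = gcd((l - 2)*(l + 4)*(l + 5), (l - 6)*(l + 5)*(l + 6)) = l + 5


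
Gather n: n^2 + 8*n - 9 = n^2 + 8*n - 9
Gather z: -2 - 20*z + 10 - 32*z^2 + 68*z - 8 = -32*z^2 + 48*z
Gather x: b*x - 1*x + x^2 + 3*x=x^2 + x*(b + 2)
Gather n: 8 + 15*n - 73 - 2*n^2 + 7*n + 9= -2*n^2 + 22*n - 56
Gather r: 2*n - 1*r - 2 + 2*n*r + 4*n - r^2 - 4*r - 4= 6*n - r^2 + r*(2*n - 5) - 6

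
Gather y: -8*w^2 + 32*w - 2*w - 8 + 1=-8*w^2 + 30*w - 7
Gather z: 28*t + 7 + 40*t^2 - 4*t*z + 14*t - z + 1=40*t^2 + 42*t + z*(-4*t - 1) + 8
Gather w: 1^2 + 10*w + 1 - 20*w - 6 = -10*w - 4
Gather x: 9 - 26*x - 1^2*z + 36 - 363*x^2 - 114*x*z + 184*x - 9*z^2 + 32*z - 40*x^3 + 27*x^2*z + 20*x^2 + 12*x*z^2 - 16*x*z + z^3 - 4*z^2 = -40*x^3 + x^2*(27*z - 343) + x*(12*z^2 - 130*z + 158) + z^3 - 13*z^2 + 31*z + 45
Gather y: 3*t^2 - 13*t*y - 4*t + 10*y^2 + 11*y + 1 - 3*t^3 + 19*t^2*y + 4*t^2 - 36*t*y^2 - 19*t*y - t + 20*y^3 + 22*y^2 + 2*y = -3*t^3 + 7*t^2 - 5*t + 20*y^3 + y^2*(32 - 36*t) + y*(19*t^2 - 32*t + 13) + 1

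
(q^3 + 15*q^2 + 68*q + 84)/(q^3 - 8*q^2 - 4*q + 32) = (q^2 + 13*q + 42)/(q^2 - 10*q + 16)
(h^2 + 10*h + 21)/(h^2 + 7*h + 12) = (h + 7)/(h + 4)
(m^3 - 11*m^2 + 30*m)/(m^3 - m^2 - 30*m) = (m - 5)/(m + 5)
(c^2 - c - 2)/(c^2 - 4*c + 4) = (c + 1)/(c - 2)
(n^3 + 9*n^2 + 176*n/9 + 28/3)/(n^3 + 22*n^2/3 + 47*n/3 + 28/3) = (n^2 + 20*n/3 + 4)/(n^2 + 5*n + 4)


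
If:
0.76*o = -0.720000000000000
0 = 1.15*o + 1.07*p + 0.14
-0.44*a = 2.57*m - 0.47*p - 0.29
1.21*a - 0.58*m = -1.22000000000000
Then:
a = -0.81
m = 0.41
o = -0.95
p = 0.89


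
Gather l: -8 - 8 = -16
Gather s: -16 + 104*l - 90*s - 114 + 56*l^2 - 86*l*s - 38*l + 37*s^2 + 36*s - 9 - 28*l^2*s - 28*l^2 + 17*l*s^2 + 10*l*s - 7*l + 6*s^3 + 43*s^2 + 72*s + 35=28*l^2 + 59*l + 6*s^3 + s^2*(17*l + 80) + s*(-28*l^2 - 76*l + 18) - 104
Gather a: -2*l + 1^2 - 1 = -2*l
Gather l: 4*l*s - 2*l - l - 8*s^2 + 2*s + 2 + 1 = l*(4*s - 3) - 8*s^2 + 2*s + 3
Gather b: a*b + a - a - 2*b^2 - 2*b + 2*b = a*b - 2*b^2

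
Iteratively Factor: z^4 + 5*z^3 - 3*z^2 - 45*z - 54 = (z + 3)*(z^3 + 2*z^2 - 9*z - 18) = (z + 2)*(z + 3)*(z^2 - 9) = (z - 3)*(z + 2)*(z + 3)*(z + 3)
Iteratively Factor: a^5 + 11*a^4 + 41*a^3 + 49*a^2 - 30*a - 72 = (a + 3)*(a^4 + 8*a^3 + 17*a^2 - 2*a - 24) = (a - 1)*(a + 3)*(a^3 + 9*a^2 + 26*a + 24) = (a - 1)*(a + 2)*(a + 3)*(a^2 + 7*a + 12) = (a - 1)*(a + 2)*(a + 3)^2*(a + 4)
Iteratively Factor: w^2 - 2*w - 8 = (w - 4)*(w + 2)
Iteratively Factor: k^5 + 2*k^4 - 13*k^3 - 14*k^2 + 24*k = (k - 1)*(k^4 + 3*k^3 - 10*k^2 - 24*k) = (k - 1)*(k + 2)*(k^3 + k^2 - 12*k) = (k - 1)*(k + 2)*(k + 4)*(k^2 - 3*k) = k*(k - 1)*(k + 2)*(k + 4)*(k - 3)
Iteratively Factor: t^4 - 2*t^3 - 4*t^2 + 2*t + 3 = (t - 3)*(t^3 + t^2 - t - 1) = (t - 3)*(t - 1)*(t^2 + 2*t + 1) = (t - 3)*(t - 1)*(t + 1)*(t + 1)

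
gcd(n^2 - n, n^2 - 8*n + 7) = n - 1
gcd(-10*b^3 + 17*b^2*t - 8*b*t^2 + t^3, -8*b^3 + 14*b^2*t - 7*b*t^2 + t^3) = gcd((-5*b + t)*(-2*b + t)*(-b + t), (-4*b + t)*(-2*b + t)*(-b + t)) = 2*b^2 - 3*b*t + t^2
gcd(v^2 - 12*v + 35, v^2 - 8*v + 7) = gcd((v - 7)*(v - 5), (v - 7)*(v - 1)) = v - 7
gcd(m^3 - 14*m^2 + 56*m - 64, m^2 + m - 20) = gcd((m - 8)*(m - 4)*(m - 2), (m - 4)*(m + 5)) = m - 4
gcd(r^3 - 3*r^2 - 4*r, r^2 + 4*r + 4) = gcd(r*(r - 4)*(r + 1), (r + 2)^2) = 1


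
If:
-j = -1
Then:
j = 1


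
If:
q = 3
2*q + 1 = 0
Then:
No Solution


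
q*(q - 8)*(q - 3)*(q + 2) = q^4 - 9*q^3 + 2*q^2 + 48*q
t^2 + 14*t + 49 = (t + 7)^2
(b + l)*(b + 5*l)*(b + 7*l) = b^3 + 13*b^2*l + 47*b*l^2 + 35*l^3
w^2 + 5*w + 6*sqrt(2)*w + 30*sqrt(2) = (w + 5)*(w + 6*sqrt(2))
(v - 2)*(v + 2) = v^2 - 4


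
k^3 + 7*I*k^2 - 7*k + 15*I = (k - I)*(k + 3*I)*(k + 5*I)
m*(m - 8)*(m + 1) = m^3 - 7*m^2 - 8*m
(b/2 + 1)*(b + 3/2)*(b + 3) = b^3/2 + 13*b^2/4 + 27*b/4 + 9/2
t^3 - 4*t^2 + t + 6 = (t - 3)*(t - 2)*(t + 1)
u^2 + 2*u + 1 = (u + 1)^2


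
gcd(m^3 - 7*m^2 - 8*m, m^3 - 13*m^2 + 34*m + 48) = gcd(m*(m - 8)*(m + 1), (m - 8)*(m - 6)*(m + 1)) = m^2 - 7*m - 8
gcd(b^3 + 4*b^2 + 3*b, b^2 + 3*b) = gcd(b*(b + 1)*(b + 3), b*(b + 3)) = b^2 + 3*b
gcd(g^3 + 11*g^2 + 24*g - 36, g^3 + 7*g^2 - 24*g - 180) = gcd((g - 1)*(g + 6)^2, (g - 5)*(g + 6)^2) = g^2 + 12*g + 36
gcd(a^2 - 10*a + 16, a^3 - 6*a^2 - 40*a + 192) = a - 8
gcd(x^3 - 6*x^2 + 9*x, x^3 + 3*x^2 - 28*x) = x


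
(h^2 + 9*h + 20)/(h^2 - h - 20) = (h + 5)/(h - 5)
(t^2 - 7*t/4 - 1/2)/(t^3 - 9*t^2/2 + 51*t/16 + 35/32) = 8*(t - 2)/(8*t^2 - 38*t + 35)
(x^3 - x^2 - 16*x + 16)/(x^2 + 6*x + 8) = (x^2 - 5*x + 4)/(x + 2)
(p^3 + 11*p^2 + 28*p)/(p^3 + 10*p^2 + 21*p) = (p + 4)/(p + 3)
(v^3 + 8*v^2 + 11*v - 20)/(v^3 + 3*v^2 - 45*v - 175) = (v^2 + 3*v - 4)/(v^2 - 2*v - 35)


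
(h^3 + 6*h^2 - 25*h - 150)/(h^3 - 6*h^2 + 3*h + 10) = (h^2 + 11*h + 30)/(h^2 - h - 2)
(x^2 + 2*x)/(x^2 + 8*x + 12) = x/(x + 6)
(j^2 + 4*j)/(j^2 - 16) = j/(j - 4)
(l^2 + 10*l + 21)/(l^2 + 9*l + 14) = (l + 3)/(l + 2)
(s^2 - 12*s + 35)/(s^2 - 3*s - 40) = (-s^2 + 12*s - 35)/(-s^2 + 3*s + 40)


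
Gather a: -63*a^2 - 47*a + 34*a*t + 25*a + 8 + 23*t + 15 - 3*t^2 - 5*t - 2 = -63*a^2 + a*(34*t - 22) - 3*t^2 + 18*t + 21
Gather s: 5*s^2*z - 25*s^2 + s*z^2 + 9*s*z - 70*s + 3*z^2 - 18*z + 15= s^2*(5*z - 25) + s*(z^2 + 9*z - 70) + 3*z^2 - 18*z + 15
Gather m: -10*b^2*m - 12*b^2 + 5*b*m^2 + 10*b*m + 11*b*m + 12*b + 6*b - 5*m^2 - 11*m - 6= -12*b^2 + 18*b + m^2*(5*b - 5) + m*(-10*b^2 + 21*b - 11) - 6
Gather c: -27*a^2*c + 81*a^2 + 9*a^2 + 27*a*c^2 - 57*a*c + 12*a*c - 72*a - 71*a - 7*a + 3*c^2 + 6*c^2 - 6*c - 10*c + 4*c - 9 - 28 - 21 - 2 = 90*a^2 - 150*a + c^2*(27*a + 9) + c*(-27*a^2 - 45*a - 12) - 60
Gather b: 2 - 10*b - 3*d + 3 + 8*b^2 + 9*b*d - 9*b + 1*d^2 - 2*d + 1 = 8*b^2 + b*(9*d - 19) + d^2 - 5*d + 6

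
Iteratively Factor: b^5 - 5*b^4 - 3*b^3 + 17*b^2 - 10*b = (b)*(b^4 - 5*b^3 - 3*b^2 + 17*b - 10) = b*(b - 1)*(b^3 - 4*b^2 - 7*b + 10) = b*(b - 1)*(b + 2)*(b^2 - 6*b + 5) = b*(b - 1)^2*(b + 2)*(b - 5)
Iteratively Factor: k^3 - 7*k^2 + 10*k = (k)*(k^2 - 7*k + 10) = k*(k - 2)*(k - 5)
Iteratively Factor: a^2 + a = (a + 1)*(a)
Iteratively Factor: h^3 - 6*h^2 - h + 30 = (h + 2)*(h^2 - 8*h + 15) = (h - 5)*(h + 2)*(h - 3)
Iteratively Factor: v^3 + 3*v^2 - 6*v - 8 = (v - 2)*(v^2 + 5*v + 4) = (v - 2)*(v + 4)*(v + 1)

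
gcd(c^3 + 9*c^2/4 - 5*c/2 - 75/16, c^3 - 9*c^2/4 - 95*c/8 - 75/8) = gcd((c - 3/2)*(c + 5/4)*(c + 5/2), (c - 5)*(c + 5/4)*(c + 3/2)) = c + 5/4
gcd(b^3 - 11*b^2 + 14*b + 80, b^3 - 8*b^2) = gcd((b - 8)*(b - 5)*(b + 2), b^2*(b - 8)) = b - 8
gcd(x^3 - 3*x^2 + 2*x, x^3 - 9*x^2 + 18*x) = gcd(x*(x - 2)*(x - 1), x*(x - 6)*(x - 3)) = x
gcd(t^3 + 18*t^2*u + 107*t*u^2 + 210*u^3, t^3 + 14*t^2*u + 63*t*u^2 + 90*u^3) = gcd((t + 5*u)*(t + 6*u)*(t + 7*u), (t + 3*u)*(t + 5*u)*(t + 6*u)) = t^2 + 11*t*u + 30*u^2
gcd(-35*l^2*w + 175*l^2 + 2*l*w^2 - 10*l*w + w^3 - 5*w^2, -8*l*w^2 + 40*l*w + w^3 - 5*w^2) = w - 5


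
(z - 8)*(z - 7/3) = z^2 - 31*z/3 + 56/3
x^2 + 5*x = x*(x + 5)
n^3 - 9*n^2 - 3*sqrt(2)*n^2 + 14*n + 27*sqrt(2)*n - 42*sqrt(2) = (n - 7)*(n - 2)*(n - 3*sqrt(2))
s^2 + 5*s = s*(s + 5)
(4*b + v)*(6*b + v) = 24*b^2 + 10*b*v + v^2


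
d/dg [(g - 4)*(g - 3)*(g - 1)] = 3*g^2 - 16*g + 19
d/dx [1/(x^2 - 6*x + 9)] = 2*(3 - x)/(x^2 - 6*x + 9)^2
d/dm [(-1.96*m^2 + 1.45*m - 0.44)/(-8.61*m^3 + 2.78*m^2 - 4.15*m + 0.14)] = (-16.8756*m^4 + 24.969*m^3 - 7.2622*m^2 + 1.8976*m - 1.623)/(74.1321*m^6 - 47.8716*m^5 + 79.1914*m^4 - 25.4848*m^3 + 18.0009*m^2 - 1.162*m + 0.0196)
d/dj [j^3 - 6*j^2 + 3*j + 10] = 3*j^2 - 12*j + 3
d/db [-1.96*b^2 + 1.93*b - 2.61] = 1.93 - 3.92*b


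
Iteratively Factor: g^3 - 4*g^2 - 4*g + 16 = (g - 4)*(g^2 - 4) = (g - 4)*(g + 2)*(g - 2)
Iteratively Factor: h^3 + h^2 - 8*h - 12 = (h + 2)*(h^2 - h - 6) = (h - 3)*(h + 2)*(h + 2)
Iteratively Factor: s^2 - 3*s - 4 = (s - 4)*(s + 1)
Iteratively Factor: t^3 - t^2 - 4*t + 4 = (t - 2)*(t^2 + t - 2) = (t - 2)*(t - 1)*(t + 2)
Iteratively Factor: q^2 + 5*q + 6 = (q + 3)*(q + 2)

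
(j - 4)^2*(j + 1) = j^3 - 7*j^2 + 8*j + 16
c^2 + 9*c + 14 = (c + 2)*(c + 7)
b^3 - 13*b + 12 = (b - 3)*(b - 1)*(b + 4)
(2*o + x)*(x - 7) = 2*o*x - 14*o + x^2 - 7*x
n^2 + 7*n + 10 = (n + 2)*(n + 5)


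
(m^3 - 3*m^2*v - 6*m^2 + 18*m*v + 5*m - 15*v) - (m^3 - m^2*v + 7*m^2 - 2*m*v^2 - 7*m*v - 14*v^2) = -2*m^2*v - 13*m^2 + 2*m*v^2 + 25*m*v + 5*m + 14*v^2 - 15*v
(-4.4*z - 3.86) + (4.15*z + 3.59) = -0.25*z - 0.27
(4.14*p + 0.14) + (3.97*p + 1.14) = 8.11*p + 1.28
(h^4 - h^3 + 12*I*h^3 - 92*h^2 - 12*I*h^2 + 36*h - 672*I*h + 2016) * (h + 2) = h^5 + h^4 + 12*I*h^4 - 94*h^3 + 12*I*h^3 - 148*h^2 - 696*I*h^2 + 2088*h - 1344*I*h + 4032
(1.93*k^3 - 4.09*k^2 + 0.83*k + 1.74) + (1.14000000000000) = 1.93*k^3 - 4.09*k^2 + 0.83*k + 2.88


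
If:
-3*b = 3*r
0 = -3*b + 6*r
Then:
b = 0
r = 0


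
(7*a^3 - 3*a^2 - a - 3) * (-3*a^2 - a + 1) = -21*a^5 + 2*a^4 + 13*a^3 + 7*a^2 + 2*a - 3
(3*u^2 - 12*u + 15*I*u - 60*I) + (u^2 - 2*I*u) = 4*u^2 - 12*u + 13*I*u - 60*I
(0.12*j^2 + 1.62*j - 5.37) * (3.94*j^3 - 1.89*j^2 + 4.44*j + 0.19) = 0.4728*j^5 + 6.156*j^4 - 23.6868*j^3 + 17.3649*j^2 - 23.535*j - 1.0203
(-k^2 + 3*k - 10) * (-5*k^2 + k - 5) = 5*k^4 - 16*k^3 + 58*k^2 - 25*k + 50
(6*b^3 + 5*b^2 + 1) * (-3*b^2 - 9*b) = -18*b^5 - 69*b^4 - 45*b^3 - 3*b^2 - 9*b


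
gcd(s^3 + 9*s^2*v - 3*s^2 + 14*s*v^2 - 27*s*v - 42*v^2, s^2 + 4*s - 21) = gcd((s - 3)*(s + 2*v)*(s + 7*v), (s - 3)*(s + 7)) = s - 3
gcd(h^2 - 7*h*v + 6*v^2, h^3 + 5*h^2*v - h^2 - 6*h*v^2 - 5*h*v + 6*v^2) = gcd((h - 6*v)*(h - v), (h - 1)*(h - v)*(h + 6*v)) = -h + v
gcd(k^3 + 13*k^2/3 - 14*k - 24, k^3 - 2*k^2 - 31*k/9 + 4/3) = k^2 - 5*k/3 - 4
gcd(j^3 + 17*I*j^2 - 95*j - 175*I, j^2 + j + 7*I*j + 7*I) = j + 7*I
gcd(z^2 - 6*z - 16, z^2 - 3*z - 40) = z - 8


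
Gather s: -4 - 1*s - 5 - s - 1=-2*s - 10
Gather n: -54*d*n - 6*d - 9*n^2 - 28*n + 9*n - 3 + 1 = -6*d - 9*n^2 + n*(-54*d - 19) - 2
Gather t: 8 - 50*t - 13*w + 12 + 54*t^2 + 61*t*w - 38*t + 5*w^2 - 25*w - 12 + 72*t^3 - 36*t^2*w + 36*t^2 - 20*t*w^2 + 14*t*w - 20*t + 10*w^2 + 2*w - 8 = 72*t^3 + t^2*(90 - 36*w) + t*(-20*w^2 + 75*w - 108) + 15*w^2 - 36*w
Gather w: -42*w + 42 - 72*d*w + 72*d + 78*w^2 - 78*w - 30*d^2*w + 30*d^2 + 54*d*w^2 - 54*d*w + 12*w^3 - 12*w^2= 30*d^2 + 72*d + 12*w^3 + w^2*(54*d + 66) + w*(-30*d^2 - 126*d - 120) + 42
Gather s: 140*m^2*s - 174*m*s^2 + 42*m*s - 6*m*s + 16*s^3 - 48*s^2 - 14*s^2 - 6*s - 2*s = 16*s^3 + s^2*(-174*m - 62) + s*(140*m^2 + 36*m - 8)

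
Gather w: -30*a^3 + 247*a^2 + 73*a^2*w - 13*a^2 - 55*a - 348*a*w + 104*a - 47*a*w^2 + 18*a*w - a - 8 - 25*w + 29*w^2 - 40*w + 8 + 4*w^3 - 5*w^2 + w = -30*a^3 + 234*a^2 + 48*a + 4*w^3 + w^2*(24 - 47*a) + w*(73*a^2 - 330*a - 64)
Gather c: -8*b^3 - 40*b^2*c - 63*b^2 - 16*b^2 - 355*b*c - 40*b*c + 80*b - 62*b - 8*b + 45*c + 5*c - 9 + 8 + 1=-8*b^3 - 79*b^2 + 10*b + c*(-40*b^2 - 395*b + 50)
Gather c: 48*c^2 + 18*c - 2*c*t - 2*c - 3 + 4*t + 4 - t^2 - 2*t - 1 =48*c^2 + c*(16 - 2*t) - t^2 + 2*t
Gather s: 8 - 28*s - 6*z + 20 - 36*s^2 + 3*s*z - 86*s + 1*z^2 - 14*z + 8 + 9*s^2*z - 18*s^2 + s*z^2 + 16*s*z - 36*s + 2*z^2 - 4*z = s^2*(9*z - 54) + s*(z^2 + 19*z - 150) + 3*z^2 - 24*z + 36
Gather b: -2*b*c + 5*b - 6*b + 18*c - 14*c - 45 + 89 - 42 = b*(-2*c - 1) + 4*c + 2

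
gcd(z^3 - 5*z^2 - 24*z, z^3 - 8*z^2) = z^2 - 8*z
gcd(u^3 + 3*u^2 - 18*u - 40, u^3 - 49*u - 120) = u + 5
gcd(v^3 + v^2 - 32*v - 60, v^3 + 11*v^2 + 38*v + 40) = v^2 + 7*v + 10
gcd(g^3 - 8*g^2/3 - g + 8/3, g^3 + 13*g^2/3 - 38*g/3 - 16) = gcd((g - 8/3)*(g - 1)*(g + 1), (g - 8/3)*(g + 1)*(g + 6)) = g^2 - 5*g/3 - 8/3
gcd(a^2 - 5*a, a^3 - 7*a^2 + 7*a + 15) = a - 5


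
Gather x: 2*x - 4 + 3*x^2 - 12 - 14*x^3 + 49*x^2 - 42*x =-14*x^3 + 52*x^2 - 40*x - 16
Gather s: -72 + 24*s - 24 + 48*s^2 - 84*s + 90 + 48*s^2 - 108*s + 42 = 96*s^2 - 168*s + 36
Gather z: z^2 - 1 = z^2 - 1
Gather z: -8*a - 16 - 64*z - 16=-8*a - 64*z - 32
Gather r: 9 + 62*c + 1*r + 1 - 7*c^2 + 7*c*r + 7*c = -7*c^2 + 69*c + r*(7*c + 1) + 10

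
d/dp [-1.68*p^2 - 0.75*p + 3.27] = -3.36*p - 0.75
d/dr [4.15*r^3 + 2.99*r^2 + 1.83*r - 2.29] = 12.45*r^2 + 5.98*r + 1.83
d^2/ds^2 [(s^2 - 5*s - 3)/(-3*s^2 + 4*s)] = 6*(11*s^3 + 27*s^2 - 36*s + 16)/(s^3*(27*s^3 - 108*s^2 + 144*s - 64))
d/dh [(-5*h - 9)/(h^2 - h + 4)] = (-5*h^2 + 5*h + (2*h - 1)*(5*h + 9) - 20)/(h^2 - h + 4)^2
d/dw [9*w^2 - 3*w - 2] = 18*w - 3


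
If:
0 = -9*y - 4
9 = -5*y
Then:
No Solution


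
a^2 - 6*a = a*(a - 6)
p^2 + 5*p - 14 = (p - 2)*(p + 7)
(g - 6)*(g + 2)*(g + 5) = g^3 + g^2 - 32*g - 60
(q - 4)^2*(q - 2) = q^3 - 10*q^2 + 32*q - 32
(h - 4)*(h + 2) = h^2 - 2*h - 8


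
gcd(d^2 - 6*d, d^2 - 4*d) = d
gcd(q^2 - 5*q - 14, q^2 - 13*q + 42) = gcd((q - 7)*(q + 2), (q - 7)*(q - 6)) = q - 7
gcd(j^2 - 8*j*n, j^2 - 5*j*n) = j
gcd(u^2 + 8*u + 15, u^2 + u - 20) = u + 5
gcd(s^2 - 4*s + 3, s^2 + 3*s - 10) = 1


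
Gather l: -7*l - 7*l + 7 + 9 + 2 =18 - 14*l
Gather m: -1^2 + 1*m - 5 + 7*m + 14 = 8*m + 8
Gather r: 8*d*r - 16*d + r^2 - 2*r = -16*d + r^2 + r*(8*d - 2)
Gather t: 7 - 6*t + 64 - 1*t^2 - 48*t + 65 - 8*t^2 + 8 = -9*t^2 - 54*t + 144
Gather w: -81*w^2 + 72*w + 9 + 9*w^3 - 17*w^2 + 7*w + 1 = 9*w^3 - 98*w^2 + 79*w + 10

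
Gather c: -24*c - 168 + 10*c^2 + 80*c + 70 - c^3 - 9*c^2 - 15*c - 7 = -c^3 + c^2 + 41*c - 105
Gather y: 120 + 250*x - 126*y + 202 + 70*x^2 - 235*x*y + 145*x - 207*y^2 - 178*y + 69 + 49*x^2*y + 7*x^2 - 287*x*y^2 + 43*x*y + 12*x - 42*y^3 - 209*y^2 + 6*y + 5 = 77*x^2 + 407*x - 42*y^3 + y^2*(-287*x - 416) + y*(49*x^2 - 192*x - 298) + 396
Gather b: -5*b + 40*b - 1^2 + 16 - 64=35*b - 49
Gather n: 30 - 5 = 25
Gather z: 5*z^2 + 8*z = 5*z^2 + 8*z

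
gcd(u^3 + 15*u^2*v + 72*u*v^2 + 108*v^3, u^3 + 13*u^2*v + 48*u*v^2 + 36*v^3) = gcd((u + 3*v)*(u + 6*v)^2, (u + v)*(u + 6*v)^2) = u^2 + 12*u*v + 36*v^2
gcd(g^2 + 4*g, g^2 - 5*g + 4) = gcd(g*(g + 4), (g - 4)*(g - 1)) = 1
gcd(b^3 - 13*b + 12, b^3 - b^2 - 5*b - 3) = b - 3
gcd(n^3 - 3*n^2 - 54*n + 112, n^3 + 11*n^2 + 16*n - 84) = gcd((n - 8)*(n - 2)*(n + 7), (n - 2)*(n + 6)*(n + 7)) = n^2 + 5*n - 14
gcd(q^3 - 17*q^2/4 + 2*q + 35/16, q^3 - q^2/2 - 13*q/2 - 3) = q + 1/2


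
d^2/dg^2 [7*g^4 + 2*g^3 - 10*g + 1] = 12*g*(7*g + 1)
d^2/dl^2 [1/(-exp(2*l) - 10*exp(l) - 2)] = 2*(-4*(exp(l) + 5)^2*exp(l) + (2*exp(l) + 5)*(exp(2*l) + 10*exp(l) + 2))*exp(l)/(exp(2*l) + 10*exp(l) + 2)^3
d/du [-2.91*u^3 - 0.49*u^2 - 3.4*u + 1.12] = -8.73*u^2 - 0.98*u - 3.4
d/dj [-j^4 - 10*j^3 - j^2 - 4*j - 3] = -4*j^3 - 30*j^2 - 2*j - 4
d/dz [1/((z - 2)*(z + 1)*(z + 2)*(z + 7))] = 2*(-2*z^3 - 12*z^2 - 3*z + 16)/(z^8 + 16*z^7 + 70*z^6 - 16*z^5 - 559*z^4 - 640*z^3 + 856*z^2 + 1792*z + 784)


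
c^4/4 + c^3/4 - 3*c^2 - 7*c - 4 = (c/2 + 1/2)*(c/2 + 1)*(c - 4)*(c + 2)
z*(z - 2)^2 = z^3 - 4*z^2 + 4*z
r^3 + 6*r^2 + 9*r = r*(r + 3)^2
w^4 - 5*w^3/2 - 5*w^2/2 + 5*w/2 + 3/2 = (w - 3)*(w - 1)*(w + 1/2)*(w + 1)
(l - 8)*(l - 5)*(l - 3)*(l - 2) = l^4 - 18*l^3 + 111*l^2 - 278*l + 240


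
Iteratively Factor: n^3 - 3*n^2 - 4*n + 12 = (n + 2)*(n^2 - 5*n + 6) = (n - 2)*(n + 2)*(n - 3)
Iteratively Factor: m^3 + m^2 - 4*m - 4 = (m + 1)*(m^2 - 4) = (m - 2)*(m + 1)*(m + 2)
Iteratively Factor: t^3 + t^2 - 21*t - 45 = (t + 3)*(t^2 - 2*t - 15) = (t + 3)^2*(t - 5)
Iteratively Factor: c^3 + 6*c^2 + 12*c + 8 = (c + 2)*(c^2 + 4*c + 4) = (c + 2)^2*(c + 2)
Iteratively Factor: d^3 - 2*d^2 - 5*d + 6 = (d - 3)*(d^2 + d - 2) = (d - 3)*(d + 2)*(d - 1)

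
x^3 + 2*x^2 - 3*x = x*(x - 1)*(x + 3)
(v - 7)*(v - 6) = v^2 - 13*v + 42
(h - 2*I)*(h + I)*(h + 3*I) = h^3 + 2*I*h^2 + 5*h + 6*I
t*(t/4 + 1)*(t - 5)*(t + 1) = t^4/4 - 21*t^2/4 - 5*t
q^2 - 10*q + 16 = (q - 8)*(q - 2)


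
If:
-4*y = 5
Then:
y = -5/4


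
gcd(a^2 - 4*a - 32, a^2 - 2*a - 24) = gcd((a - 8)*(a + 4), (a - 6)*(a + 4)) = a + 4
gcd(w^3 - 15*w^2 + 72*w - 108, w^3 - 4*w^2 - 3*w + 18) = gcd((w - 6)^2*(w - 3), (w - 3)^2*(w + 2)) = w - 3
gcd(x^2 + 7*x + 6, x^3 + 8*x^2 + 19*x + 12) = x + 1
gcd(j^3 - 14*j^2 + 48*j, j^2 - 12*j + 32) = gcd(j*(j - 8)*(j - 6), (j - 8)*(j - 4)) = j - 8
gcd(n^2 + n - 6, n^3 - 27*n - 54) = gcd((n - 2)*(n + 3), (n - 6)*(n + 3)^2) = n + 3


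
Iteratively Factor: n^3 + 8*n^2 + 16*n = (n + 4)*(n^2 + 4*n) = (n + 4)^2*(n)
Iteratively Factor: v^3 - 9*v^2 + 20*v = (v)*(v^2 - 9*v + 20) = v*(v - 5)*(v - 4)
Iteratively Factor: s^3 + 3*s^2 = (s)*(s^2 + 3*s) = s^2*(s + 3)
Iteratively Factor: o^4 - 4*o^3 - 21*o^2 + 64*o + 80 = (o + 4)*(o^3 - 8*o^2 + 11*o + 20) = (o - 4)*(o + 4)*(o^2 - 4*o - 5) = (o - 4)*(o + 1)*(o + 4)*(o - 5)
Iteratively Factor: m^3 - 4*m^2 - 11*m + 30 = (m + 3)*(m^2 - 7*m + 10) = (m - 5)*(m + 3)*(m - 2)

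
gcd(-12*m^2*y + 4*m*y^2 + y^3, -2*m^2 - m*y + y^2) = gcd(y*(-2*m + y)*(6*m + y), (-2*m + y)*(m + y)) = -2*m + y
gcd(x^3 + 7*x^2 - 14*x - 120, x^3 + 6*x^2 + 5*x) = x + 5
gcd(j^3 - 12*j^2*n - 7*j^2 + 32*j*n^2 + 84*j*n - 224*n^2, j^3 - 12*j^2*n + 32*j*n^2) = j^2 - 12*j*n + 32*n^2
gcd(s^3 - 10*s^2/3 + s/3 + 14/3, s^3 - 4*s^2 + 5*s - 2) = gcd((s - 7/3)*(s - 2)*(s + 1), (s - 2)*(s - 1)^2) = s - 2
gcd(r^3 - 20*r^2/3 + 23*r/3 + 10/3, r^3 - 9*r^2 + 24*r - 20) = r^2 - 7*r + 10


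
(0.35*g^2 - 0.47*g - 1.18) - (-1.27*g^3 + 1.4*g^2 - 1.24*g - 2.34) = 1.27*g^3 - 1.05*g^2 + 0.77*g + 1.16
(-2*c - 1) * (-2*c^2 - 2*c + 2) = 4*c^3 + 6*c^2 - 2*c - 2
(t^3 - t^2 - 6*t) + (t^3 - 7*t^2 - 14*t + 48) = 2*t^3 - 8*t^2 - 20*t + 48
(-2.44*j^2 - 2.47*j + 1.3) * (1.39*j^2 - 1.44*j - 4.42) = -3.3916*j^4 + 0.0802999999999998*j^3 + 16.1486*j^2 + 9.0454*j - 5.746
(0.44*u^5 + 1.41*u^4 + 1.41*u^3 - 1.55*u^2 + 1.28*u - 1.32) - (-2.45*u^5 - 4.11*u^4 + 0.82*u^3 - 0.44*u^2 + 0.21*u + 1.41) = 2.89*u^5 + 5.52*u^4 + 0.59*u^3 - 1.11*u^2 + 1.07*u - 2.73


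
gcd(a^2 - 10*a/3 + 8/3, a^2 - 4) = a - 2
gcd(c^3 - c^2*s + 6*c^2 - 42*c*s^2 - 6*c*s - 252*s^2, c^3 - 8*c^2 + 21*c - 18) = 1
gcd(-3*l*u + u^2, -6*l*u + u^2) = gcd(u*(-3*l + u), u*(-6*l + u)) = u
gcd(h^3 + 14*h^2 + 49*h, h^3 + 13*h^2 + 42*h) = h^2 + 7*h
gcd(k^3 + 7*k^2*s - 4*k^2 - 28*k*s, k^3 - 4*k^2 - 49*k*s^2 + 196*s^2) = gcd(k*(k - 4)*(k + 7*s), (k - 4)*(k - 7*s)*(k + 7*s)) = k^2 + 7*k*s - 4*k - 28*s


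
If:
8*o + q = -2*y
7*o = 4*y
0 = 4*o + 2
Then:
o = -1/2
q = 23/4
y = -7/8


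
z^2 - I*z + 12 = (z - 4*I)*(z + 3*I)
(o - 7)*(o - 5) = o^2 - 12*o + 35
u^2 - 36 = (u - 6)*(u + 6)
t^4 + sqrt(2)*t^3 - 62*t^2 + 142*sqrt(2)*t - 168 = (t - 3*sqrt(2))*(t - 2*sqrt(2))*(t - sqrt(2))*(t + 7*sqrt(2))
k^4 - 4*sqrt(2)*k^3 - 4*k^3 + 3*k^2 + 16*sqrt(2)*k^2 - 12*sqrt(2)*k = k*(k - 3)*(k - 1)*(k - 4*sqrt(2))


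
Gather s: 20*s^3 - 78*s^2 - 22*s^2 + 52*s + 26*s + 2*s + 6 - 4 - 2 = 20*s^3 - 100*s^2 + 80*s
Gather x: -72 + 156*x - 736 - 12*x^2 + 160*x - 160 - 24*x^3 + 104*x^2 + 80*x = -24*x^3 + 92*x^2 + 396*x - 968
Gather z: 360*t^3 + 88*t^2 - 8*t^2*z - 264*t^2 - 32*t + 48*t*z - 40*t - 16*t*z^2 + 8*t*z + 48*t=360*t^3 - 176*t^2 - 16*t*z^2 - 24*t + z*(-8*t^2 + 56*t)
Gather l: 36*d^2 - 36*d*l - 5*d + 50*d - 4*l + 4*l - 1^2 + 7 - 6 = 36*d^2 - 36*d*l + 45*d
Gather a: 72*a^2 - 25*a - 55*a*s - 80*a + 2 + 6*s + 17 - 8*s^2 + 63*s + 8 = 72*a^2 + a*(-55*s - 105) - 8*s^2 + 69*s + 27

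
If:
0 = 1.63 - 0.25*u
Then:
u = 6.52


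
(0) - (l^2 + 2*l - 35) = -l^2 - 2*l + 35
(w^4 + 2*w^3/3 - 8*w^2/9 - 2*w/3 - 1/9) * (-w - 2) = -w^5 - 8*w^4/3 - 4*w^3/9 + 22*w^2/9 + 13*w/9 + 2/9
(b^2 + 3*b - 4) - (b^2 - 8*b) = 11*b - 4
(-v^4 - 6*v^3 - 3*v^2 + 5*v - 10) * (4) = -4*v^4 - 24*v^3 - 12*v^2 + 20*v - 40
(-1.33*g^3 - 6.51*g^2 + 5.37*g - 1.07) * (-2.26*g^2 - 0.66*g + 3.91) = 3.0058*g^5 + 15.5904*g^4 - 13.0399*g^3 - 26.5801*g^2 + 21.7029*g - 4.1837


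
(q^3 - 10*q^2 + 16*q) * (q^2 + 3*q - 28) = q^5 - 7*q^4 - 42*q^3 + 328*q^2 - 448*q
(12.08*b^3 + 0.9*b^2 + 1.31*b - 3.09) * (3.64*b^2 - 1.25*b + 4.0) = 43.9712*b^5 - 11.824*b^4 + 51.9634*b^3 - 9.2851*b^2 + 9.1025*b - 12.36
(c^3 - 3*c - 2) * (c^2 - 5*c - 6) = c^5 - 5*c^4 - 9*c^3 + 13*c^2 + 28*c + 12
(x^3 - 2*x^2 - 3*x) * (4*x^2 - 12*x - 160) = 4*x^5 - 20*x^4 - 148*x^3 + 356*x^2 + 480*x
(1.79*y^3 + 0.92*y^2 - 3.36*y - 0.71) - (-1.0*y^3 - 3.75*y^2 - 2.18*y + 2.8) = 2.79*y^3 + 4.67*y^2 - 1.18*y - 3.51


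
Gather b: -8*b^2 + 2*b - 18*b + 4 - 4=-8*b^2 - 16*b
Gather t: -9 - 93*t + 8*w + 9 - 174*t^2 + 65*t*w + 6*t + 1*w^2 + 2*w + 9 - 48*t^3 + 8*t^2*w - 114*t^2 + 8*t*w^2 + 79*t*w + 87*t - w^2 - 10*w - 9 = -48*t^3 + t^2*(8*w - 288) + t*(8*w^2 + 144*w)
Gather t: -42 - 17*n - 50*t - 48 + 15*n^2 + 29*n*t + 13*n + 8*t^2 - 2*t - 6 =15*n^2 - 4*n + 8*t^2 + t*(29*n - 52) - 96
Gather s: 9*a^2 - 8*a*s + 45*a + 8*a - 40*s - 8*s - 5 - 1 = 9*a^2 + 53*a + s*(-8*a - 48) - 6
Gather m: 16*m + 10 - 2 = 16*m + 8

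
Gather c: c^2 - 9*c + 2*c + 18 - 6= c^2 - 7*c + 12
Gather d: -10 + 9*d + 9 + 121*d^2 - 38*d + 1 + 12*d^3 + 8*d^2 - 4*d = 12*d^3 + 129*d^2 - 33*d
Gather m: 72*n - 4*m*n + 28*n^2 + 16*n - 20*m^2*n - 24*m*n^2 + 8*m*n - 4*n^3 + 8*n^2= -20*m^2*n + m*(-24*n^2 + 4*n) - 4*n^3 + 36*n^2 + 88*n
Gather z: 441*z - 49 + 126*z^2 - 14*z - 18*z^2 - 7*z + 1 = 108*z^2 + 420*z - 48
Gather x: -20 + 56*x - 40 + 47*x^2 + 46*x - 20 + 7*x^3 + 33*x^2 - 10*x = 7*x^3 + 80*x^2 + 92*x - 80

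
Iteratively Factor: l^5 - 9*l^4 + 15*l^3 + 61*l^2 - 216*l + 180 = (l - 2)*(l^4 - 7*l^3 + l^2 + 63*l - 90) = (l - 3)*(l - 2)*(l^3 - 4*l^2 - 11*l + 30) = (l - 3)*(l - 2)^2*(l^2 - 2*l - 15) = (l - 3)*(l - 2)^2*(l + 3)*(l - 5)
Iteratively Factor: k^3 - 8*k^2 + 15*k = (k)*(k^2 - 8*k + 15) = k*(k - 5)*(k - 3)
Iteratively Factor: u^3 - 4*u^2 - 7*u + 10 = (u - 5)*(u^2 + u - 2) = (u - 5)*(u + 2)*(u - 1)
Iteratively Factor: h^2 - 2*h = (h)*(h - 2)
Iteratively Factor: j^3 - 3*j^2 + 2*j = (j - 2)*(j^2 - j) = j*(j - 2)*(j - 1)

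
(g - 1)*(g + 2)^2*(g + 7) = g^4 + 10*g^3 + 21*g^2 - 4*g - 28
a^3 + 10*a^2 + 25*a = a*(a + 5)^2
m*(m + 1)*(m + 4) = m^3 + 5*m^2 + 4*m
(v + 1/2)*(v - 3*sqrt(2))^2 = v^3 - 6*sqrt(2)*v^2 + v^2/2 - 3*sqrt(2)*v + 18*v + 9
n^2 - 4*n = n*(n - 4)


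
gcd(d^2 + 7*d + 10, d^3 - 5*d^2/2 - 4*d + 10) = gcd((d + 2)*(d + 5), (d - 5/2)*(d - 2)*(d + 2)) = d + 2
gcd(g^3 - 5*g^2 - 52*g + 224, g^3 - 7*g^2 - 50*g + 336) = g^2 - g - 56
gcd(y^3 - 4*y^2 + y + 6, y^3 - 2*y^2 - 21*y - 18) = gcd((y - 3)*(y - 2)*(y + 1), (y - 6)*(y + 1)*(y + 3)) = y + 1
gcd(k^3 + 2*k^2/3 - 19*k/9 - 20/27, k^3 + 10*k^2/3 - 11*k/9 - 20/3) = k^2 + k/3 - 20/9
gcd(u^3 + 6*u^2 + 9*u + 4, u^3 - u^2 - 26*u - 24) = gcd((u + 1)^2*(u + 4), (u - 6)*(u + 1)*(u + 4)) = u^2 + 5*u + 4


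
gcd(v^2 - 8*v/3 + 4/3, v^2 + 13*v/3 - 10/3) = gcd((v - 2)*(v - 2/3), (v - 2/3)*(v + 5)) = v - 2/3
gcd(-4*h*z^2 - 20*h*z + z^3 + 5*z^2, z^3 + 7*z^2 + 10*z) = z^2 + 5*z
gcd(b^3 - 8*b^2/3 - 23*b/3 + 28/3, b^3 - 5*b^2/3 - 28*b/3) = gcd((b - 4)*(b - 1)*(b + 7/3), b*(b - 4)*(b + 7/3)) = b^2 - 5*b/3 - 28/3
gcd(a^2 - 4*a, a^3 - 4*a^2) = a^2 - 4*a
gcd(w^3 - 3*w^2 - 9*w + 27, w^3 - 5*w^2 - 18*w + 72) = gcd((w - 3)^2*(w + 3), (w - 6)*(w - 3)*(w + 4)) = w - 3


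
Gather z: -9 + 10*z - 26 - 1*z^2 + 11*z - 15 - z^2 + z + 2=-2*z^2 + 22*z - 48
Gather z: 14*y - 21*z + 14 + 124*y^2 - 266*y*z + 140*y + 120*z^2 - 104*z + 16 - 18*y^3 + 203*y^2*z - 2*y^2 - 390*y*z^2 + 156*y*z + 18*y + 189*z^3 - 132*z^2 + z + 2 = -18*y^3 + 122*y^2 + 172*y + 189*z^3 + z^2*(-390*y - 12) + z*(203*y^2 - 110*y - 124) + 32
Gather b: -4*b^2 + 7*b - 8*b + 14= -4*b^2 - b + 14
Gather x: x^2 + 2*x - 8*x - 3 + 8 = x^2 - 6*x + 5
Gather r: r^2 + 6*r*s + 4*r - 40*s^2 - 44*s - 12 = r^2 + r*(6*s + 4) - 40*s^2 - 44*s - 12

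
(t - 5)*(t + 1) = t^2 - 4*t - 5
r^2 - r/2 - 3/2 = (r - 3/2)*(r + 1)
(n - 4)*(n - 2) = n^2 - 6*n + 8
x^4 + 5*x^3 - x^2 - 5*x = x*(x - 1)*(x + 1)*(x + 5)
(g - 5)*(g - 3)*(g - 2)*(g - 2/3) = g^4 - 32*g^3/3 + 113*g^2/3 - 152*g/3 + 20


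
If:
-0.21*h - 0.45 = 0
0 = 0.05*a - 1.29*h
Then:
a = -55.29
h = -2.14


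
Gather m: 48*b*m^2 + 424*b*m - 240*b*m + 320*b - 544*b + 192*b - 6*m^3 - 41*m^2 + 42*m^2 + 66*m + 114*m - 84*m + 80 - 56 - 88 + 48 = -32*b - 6*m^3 + m^2*(48*b + 1) + m*(184*b + 96) - 16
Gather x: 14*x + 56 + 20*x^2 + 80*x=20*x^2 + 94*x + 56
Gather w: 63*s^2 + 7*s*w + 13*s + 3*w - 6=63*s^2 + 13*s + w*(7*s + 3) - 6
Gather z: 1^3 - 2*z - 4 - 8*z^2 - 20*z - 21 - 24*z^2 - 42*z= -32*z^2 - 64*z - 24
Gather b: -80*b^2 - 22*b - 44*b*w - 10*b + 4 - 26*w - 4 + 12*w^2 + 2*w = -80*b^2 + b*(-44*w - 32) + 12*w^2 - 24*w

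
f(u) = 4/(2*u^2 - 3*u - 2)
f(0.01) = -1.97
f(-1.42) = 0.64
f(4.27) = 0.18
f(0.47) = -1.35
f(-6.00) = 0.05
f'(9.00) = -0.00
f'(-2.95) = 0.10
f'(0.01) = 2.87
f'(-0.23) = 10.81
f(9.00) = 0.03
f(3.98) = 0.23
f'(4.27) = -0.12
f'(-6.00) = 0.01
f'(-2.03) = 0.29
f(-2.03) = 0.32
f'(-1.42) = 0.88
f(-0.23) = -3.32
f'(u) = 4*(3 - 4*u)/(2*u^2 - 3*u - 2)^2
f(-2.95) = 0.16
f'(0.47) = 0.51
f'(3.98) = -0.16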